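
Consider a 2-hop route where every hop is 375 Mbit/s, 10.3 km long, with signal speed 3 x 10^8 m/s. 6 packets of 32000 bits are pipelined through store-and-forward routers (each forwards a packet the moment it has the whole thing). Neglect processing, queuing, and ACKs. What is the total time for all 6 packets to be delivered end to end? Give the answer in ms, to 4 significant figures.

Per-hop transmission t_tx = L/R = 32000/375000000 = 0.0853333 ms.
Per-hop propagation t_prop = 10300/300000000 = 0.0343333 ms.
Pipeline fill: first packet needs 2·t_tx to clear all hops; remaining 5 packets each add one t_tx.
Total = (2+6-1)·t_tx + 2·t_prop = 7·0.0853333 + 2·0.0343333 = 0.6660 ms.

0.6660 ms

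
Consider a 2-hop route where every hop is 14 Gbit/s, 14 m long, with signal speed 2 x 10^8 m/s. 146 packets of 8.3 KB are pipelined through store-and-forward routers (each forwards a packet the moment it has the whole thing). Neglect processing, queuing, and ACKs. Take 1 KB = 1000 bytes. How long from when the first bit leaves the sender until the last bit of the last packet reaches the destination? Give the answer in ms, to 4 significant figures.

0.6973 ms

Per-hop transmission t_tx = L/R = 66400/14000000000 = 0.00474286 ms.
Per-hop propagation t_prop = 14/200000000 = 7e-05 ms.
Pipeline fill: first packet needs 2·t_tx to clear all hops; remaining 145 packets each add one t_tx.
Total = (2+146-1)·t_tx + 2·t_prop = 147·0.00474286 + 2·7e-05 = 0.6973 ms.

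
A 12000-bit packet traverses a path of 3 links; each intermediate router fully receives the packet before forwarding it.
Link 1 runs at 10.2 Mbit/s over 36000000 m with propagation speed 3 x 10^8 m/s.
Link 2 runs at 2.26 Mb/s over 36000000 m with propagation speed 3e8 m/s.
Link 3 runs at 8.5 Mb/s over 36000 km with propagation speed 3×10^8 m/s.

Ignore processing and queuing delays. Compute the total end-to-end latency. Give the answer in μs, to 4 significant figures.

367900 μs

Transmission delays (L/R per hop): 1176.47, 5309.73, 1411.76 μs; sum = 7897.97 μs.
Propagation delays (d/s per hop): 120000, 120000, 120000 μs; sum = 360000 μs.
End-to-end = 367900 μs.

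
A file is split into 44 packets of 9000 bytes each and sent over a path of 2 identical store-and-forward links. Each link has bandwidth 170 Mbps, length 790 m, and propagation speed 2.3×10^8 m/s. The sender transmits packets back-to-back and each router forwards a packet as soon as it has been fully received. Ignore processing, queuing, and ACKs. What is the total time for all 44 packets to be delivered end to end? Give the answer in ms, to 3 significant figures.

Per-hop transmission t_tx = L/R = 72000/170000000 = 0.423529 ms.
Per-hop propagation t_prop = 790/2.3e+08 = 0.00343478 ms.
Pipeline fill: first packet needs 2·t_tx to clear all hops; remaining 43 packets each add one t_tx.
Total = (2+44-1)·t_tx + 2·t_prop = 45·0.423529 + 2·0.00343478 = 19.1 ms.

19.1 ms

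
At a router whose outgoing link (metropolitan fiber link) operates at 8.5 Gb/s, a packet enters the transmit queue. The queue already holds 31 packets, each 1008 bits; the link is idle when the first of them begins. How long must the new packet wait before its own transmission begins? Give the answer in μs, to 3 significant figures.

3.68 μs

Each queued packet: L/R = 1008/8500000000 = 0.118588 μs.
31 queued → 3.67624 μs.
Queuing delay = 3.68 μs.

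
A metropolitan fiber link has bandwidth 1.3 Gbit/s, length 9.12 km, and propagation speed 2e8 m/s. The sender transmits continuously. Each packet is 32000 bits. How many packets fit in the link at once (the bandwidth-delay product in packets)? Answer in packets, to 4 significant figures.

1.853 packets

Propagation delay = 9120 / 200000000 = 4.56e-05 s.
BDP = R × t_prop = 1300000000 × 4.56e-05 = 59280 bits.
In packets of 32000 bits: 1.853 packets.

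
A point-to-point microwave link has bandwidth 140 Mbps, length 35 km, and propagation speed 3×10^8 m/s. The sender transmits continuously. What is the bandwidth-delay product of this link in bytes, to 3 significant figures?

Propagation delay = 35000 / 300000000 = 0.000116667 s.
BDP = R × t_prop = 140000000 × 0.000116667 = 16333.3 bits.
In bytes: 16333.3/8 = 2040 bytes.

2040 bytes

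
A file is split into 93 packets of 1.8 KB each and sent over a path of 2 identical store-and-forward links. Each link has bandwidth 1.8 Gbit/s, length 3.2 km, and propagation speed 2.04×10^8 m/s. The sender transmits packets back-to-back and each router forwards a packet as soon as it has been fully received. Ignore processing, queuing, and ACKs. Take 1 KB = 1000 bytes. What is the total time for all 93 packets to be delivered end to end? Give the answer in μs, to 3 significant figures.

Per-hop transmission t_tx = L/R = 14400/1800000000 = 8 μs.
Per-hop propagation t_prop = 3200/204000000 = 15.6863 μs.
Pipeline fill: first packet needs 2·t_tx to clear all hops; remaining 92 packets each add one t_tx.
Total = (2+93-1)·t_tx + 2·t_prop = 94·8 + 2·15.6863 = 783 μs.

783 μs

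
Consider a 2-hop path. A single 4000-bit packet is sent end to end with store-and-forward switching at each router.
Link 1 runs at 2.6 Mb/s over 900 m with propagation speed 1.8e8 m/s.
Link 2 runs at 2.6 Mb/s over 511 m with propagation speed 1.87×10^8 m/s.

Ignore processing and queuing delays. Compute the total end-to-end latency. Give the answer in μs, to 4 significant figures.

Transmission delay per hop = L/R = 4000/2600000 = 1538.46 μs; 2 hops → 3076.92 μs.
Propagation delays (d/s per hop): 5, 2.73262 μs; sum = 7.73262 μs.
End-to-end = 3085 μs.

3085 μs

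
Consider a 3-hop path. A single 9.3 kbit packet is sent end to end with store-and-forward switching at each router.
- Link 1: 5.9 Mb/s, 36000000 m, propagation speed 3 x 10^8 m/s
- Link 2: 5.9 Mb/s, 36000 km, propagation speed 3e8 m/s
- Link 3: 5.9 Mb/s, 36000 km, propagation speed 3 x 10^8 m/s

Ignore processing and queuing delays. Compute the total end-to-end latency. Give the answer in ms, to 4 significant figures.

364.7 ms

L = 9300 bits.
Transmission delay per hop = L/R = 9300/5900000 = 1.57627 ms; 3 hops → 4.72881 ms.
Propagation delays (d/s per hop): 120, 120, 120 ms; sum = 360 ms.
End-to-end = 364.7 ms.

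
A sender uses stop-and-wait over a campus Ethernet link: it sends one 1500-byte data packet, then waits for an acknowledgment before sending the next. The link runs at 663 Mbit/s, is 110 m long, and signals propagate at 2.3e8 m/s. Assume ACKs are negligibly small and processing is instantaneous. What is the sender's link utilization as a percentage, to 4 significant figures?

t_tx = L/R = 12000/663000000 = 1.80995e-05 s.
t_prop = 110/2.3e+08 = 4.78261e-07 s; RTT = 9.56522e-07 s.
Cycle = t_tx + RTT = 1.90561e-05 s.
Utilization = t_tx / cycle = 1.80995e-05/1.90561e-05 = 94.98 %.

94.98 %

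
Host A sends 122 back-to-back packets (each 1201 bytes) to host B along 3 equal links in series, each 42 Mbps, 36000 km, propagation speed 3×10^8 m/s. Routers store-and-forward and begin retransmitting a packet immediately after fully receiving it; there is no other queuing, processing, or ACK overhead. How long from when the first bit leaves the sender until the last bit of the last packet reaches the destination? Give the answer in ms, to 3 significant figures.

Per-hop transmission t_tx = L/R = 9608/42000000 = 0.228762 ms.
Per-hop propagation t_prop = 36000000/300000000 = 120 ms.
Pipeline fill: first packet needs 3·t_tx to clear all hops; remaining 121 packets each add one t_tx.
Total = (3+122-1)·t_tx + 3·t_prop = 124·0.228762 + 3·120 = 388 ms.

388 ms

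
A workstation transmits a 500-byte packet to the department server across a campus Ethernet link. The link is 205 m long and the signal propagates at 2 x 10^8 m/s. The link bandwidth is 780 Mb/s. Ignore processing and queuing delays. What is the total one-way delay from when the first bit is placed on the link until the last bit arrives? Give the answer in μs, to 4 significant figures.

L = 500 × 8 = 4000 bits.
Transmission delay = L/R = 4000 / 780000000 = 5.12821 μs.
Propagation delay = d/s = 205 m / 200000000 m/s = 1.025 μs.
Total = 6.153 μs.

6.153 μs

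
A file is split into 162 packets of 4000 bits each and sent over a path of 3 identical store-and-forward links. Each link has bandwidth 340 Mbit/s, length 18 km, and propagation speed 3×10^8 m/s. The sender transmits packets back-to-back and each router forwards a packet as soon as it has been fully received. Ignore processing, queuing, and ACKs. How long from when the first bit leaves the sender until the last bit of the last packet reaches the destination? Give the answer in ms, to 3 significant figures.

Per-hop transmission t_tx = L/R = 4000/340000000 = 0.0117647 ms.
Per-hop propagation t_prop = 18000/300000000 = 0.06 ms.
Pipeline fill: first packet needs 3·t_tx to clear all hops; remaining 161 packets each add one t_tx.
Total = (3+162-1)·t_tx + 3·t_prop = 164·0.0117647 + 3·0.06 = 2.11 ms.

2.11 ms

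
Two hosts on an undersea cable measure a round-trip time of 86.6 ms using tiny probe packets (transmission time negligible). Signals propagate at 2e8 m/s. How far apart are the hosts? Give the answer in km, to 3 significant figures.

8660 km

One-way propagation = RTT/2 = 43.3 ms.
d = s × t = 200000000 × 0.0433 = 8660 km.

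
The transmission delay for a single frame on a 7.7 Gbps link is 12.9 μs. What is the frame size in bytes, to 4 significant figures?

L = R × t_tx = 7700000000 b/s × 1.29e-05 s = 99330 bits.
In bytes: 99330 / 8 = 12420 bytes.

12420 bytes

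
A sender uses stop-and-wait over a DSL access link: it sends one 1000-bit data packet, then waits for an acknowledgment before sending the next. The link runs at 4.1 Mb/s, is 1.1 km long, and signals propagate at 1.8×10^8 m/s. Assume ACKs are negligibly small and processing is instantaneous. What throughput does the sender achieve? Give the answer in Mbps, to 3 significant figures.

3.90 Mbps

t_tx = L/R = 1000/4.1e+06 = 0.000243902 s.
t_prop = 1100/180000000 = 6.11111e-06 s; RTT = 1.22222e-05 s.
Cycle = t_tx + RTT = 0.000256125 s.
Throughput = L / cycle = 1000 / 0.000256125 = 3.90 Mbps.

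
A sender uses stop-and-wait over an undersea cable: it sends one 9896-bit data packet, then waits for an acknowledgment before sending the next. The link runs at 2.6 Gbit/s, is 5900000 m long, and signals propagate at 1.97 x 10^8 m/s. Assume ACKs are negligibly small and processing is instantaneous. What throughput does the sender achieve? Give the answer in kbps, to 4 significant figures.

165.2 kbps

t_tx = L/R = 9896/2600000000 = 3.80615e-06 s.
t_prop = 5900000/197000000 = 0.0299492 s; RTT = 0.0598985 s.
Cycle = t_tx + RTT = 0.0599023 s.
Throughput = L / cycle = 9896 / 0.0599023 = 165.2 kbps.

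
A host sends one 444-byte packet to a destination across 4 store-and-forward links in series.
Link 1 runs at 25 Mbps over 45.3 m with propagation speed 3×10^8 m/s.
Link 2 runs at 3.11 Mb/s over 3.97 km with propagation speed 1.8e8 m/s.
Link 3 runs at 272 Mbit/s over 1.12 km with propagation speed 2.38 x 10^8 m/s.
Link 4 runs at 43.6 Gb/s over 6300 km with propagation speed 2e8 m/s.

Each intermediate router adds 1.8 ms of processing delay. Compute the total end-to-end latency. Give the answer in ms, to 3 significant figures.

38.2 ms

L = 444 × 8 = 3552 bits.
Transmission delays (L/R per hop): 0.14208, 1.14212, 0.0130588, 8.14679e-05 ms; sum = 1.29734 ms.
Propagation delays (d/s per hop): 0.000151, 0.0220556, 0.00470588, 31.5 ms; sum = 31.5269 ms.
Processing at 3 router(s): 3 × 1.8 ms = 5.4 ms.
End-to-end = 38.2 ms.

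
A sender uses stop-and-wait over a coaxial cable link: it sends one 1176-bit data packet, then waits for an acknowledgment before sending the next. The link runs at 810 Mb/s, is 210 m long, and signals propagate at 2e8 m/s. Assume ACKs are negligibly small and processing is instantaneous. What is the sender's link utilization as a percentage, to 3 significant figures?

40.9 %

t_tx = L/R = 1176/810000000 = 1.45185e-06 s.
t_prop = 210/200000000 = 1.05e-06 s; RTT = 2.1e-06 s.
Cycle = t_tx + RTT = 3.55185e-06 s.
Utilization = t_tx / cycle = 1.45185e-06/3.55185e-06 = 40.9 %.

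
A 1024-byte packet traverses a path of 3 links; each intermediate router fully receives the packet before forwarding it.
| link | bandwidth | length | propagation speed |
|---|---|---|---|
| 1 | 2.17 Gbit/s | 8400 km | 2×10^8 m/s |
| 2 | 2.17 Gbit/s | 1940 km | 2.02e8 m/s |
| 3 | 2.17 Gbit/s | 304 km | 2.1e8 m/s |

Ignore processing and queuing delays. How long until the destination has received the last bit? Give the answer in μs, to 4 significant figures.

53060 μs

L = 1024 × 8 = 8192 bits.
Transmission delay per hop = L/R = 8192/2170000000 = 3.77512 μs; 3 hops → 11.3253 μs.
Propagation delays (d/s per hop): 42000, 9603.96, 1447.62 μs; sum = 53051.6 μs.
End-to-end = 53060 μs.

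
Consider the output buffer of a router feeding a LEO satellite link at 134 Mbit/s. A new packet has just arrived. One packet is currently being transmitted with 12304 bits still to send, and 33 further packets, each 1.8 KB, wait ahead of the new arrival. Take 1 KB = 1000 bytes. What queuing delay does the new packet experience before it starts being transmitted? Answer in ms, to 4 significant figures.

Each queued packet: L/R = 14400/134000000 = 0.107463 ms.
33 queued → 3.54627 ms.
Plus remaining 12304 bits of current packet: 0.0918209 ms.
Queuing delay = 3.638 ms.

3.638 ms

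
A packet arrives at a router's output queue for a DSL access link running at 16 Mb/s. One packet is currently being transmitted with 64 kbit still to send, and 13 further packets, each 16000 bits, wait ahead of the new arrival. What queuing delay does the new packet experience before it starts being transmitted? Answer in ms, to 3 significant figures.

17.0 ms

Each queued packet: L/R = 16000/16000000 = 1 ms.
13 queued → 13 ms.
Plus remaining 64000 bits of current packet: 4 ms.
Queuing delay = 17.0 ms.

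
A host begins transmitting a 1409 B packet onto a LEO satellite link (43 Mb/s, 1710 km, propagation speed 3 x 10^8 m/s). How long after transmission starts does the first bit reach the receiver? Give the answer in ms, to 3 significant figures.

5.70 ms

First bit experiences only propagation delay: d/s = 1710000/300000000 = 5.70 ms.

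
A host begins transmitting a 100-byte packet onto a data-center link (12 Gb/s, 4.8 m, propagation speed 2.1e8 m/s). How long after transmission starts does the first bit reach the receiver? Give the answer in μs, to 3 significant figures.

0.0229 μs

First bit experiences only propagation delay: d/s = 4.8/210000000 = 0.0229 μs.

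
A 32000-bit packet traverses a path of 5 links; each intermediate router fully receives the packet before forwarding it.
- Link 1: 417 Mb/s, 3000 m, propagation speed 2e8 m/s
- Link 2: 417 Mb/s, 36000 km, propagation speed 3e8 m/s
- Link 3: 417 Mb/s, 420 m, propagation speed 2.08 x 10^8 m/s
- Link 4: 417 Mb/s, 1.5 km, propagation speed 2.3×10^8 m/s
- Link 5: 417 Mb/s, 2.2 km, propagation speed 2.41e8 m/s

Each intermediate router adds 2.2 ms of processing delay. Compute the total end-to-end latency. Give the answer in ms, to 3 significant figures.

129 ms

Transmission delay per hop = L/R = 32000/417000000 = 0.0767386 ms; 5 hops → 0.383693 ms.
Propagation delays (d/s per hop): 0.015, 120, 0.00201923, 0.00652174, 0.00912863 ms; sum = 120.033 ms.
Processing at 4 router(s): 4 × 2.2 ms = 8.8 ms.
End-to-end = 129 ms.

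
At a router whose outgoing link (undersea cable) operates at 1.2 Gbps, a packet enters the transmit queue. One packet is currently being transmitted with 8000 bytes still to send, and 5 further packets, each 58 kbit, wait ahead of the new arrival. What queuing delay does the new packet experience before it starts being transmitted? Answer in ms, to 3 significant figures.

Each queued packet: L/R = 58000/1200000000 = 0.0483333 ms.
5 queued → 0.241667 ms.
Plus remaining 64000 bits of current packet: 0.0533333 ms.
Queuing delay = 0.295 ms.

0.295 ms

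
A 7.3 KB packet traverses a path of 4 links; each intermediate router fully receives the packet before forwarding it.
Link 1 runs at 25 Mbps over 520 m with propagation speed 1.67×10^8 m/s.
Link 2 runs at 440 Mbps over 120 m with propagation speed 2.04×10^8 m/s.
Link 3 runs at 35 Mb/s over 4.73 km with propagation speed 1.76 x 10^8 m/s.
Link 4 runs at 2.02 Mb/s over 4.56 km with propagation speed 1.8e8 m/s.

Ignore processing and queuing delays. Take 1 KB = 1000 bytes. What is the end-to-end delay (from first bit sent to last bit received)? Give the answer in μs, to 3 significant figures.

L = 58400 bits.
Transmission delays (L/R per hop): 2336, 132.727, 1668.57, 28910.9 μs; sum = 33048.2 μs.
Propagation delays (d/s per hop): 3.11377, 0.588235, 26.875, 25.3333 μs; sum = 55.9103 μs.
End-to-end = 33100 μs.

33100 μs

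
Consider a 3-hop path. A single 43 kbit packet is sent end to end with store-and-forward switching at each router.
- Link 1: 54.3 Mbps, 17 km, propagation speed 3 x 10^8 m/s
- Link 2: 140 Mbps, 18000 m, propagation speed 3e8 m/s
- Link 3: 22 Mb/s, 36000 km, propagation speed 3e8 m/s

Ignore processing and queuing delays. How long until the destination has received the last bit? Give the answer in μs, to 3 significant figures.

L = 43000 bits.
Transmission delays (L/R per hop): 791.897, 307.143, 1954.55 μs; sum = 3053.59 μs.
Propagation delays (d/s per hop): 56.6667, 60, 120000 μs; sum = 120117 μs.
End-to-end = 123000 μs.

123000 μs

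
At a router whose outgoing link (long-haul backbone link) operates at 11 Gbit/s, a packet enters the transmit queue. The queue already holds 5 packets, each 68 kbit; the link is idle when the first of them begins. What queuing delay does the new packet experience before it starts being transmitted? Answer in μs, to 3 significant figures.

Each queued packet: L/R = 68000/11000000000 = 6.18182 μs.
5 queued → 30.9091 μs.
Queuing delay = 30.9 μs.

30.9 μs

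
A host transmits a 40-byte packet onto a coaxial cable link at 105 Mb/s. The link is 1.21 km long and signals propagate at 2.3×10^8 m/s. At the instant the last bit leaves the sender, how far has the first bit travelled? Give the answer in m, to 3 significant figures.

t_tx = L/R = 320/105000000 = 3.04762e-06 s.
Distance = s × t_tx = 2.3e+08 × 3.04762e-06 = 701 m.

701 m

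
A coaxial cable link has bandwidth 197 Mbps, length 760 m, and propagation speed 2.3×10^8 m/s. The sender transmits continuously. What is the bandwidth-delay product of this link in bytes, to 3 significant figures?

Propagation delay = 760 / 2.3e+08 = 3.30435e-06 s.
BDP = R × t_prop = 197000000 × 3.30435e-06 = 650.957 bits.
In bytes: 650.957/8 = 81.4 bytes.

81.4 bytes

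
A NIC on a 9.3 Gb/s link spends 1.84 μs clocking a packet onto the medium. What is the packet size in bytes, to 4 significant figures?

2139 bytes

L = R × t_tx = 9300000000 b/s × 1.84e-06 s = 17112 bits.
In bytes: 17112 / 8 = 2139 bytes.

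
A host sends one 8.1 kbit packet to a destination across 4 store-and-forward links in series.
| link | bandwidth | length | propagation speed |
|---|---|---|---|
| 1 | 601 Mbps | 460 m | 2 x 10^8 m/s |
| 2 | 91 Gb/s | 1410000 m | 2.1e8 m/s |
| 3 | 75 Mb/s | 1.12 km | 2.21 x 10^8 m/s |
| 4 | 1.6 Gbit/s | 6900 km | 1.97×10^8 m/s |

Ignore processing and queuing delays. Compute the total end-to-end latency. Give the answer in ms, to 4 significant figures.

L = 8100 bits.
Transmission delays (L/R per hop): 0.0134775, 8.9011e-05, 0.108, 0.0050625 ms; sum = 0.126629 ms.
Propagation delays (d/s per hop): 0.0023, 6.71429, 0.00506787, 35.0254 ms; sum = 41.747 ms.
End-to-end = 41.87 ms.

41.87 ms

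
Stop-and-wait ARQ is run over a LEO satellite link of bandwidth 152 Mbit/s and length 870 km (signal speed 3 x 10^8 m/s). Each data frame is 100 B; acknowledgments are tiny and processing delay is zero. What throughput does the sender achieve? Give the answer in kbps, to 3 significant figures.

138 kbps

t_tx = L/R = 800/152000000 = 5.26316e-06 s.
t_prop = 870000/300000000 = 0.0029 s; RTT = 0.0058 s.
Cycle = t_tx + RTT = 0.00580526 s.
Throughput = L / cycle = 800 / 0.00580526 = 138 kbps.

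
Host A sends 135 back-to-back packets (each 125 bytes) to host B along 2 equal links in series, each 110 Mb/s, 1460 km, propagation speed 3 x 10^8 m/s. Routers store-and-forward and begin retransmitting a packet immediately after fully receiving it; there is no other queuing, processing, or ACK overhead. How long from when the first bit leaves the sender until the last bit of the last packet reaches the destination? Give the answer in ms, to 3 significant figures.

11.0 ms

Per-hop transmission t_tx = L/R = 1000/110000000 = 0.00909091 ms.
Per-hop propagation t_prop = 1460000/300000000 = 4.86667 ms.
Pipeline fill: first packet needs 2·t_tx to clear all hops; remaining 134 packets each add one t_tx.
Total = (2+135-1)·t_tx + 2·t_prop = 136·0.00909091 + 2·4.86667 = 11.0 ms.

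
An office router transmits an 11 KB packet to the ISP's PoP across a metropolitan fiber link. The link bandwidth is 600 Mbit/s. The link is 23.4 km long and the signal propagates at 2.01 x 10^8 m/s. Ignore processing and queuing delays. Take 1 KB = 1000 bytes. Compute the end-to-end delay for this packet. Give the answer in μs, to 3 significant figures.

L = 88000 bits.
Transmission delay = L/R = 88000 / 600000000 = 146.667 μs.
Propagation delay = d/s = 23400 m / 2.01e+08 m/s = 116.418 μs.
Total = 263 μs.

263 μs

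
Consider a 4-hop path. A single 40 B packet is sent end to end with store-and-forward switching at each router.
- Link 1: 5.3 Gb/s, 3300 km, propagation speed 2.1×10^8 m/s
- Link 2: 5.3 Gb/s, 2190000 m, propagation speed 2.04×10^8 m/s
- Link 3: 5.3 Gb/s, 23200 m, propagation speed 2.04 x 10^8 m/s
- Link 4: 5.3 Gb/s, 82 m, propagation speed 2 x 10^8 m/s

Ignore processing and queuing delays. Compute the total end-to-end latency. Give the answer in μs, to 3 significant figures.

26600 μs

L = 40 × 8 = 320 bits.
Transmission delay per hop = L/R = 320/5300000000 = 0.0603774 μs; 4 hops → 0.241509 μs.
Propagation delays (d/s per hop): 15714.3, 10735.3, 113.725, 0.41 μs; sum = 26563.7 μs.
End-to-end = 26600 μs.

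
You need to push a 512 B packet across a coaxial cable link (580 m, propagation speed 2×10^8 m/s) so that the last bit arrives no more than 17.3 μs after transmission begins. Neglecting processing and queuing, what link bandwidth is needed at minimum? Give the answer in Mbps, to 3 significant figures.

284 Mbps

L = 4096 bits.
Propagation delay = 580 / 200000000 = 2.9 μs.
Transmission budget = 17.3 − 2.9 = 14.4 μs.
R ≥ L / t_tx = 4096 bits / 1.44e-05 s = 284 Mbps.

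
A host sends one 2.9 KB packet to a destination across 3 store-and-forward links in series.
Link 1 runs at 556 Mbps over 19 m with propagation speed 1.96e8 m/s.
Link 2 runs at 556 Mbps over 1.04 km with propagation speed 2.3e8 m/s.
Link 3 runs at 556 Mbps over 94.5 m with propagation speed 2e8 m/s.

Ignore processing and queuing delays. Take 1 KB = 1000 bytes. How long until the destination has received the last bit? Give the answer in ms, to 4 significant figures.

0.1303 ms

L = 23200 bits.
Transmission delay per hop = L/R = 23200/556000000 = 0.0417266 ms; 3 hops → 0.12518 ms.
Propagation delays (d/s per hop): 9.69388e-05, 0.00452174, 0.0004725 ms; sum = 0.00509118 ms.
End-to-end = 0.1303 ms.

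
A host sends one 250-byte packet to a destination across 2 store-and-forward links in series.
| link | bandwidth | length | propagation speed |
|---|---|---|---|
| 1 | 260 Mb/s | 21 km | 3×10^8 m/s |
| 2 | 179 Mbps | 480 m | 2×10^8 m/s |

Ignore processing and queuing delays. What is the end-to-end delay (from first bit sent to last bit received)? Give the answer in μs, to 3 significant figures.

L = 250 × 8 = 2000 bits.
Transmission delays (L/R per hop): 7.69231, 11.1732 μs; sum = 18.8655 μs.
Propagation delays (d/s per hop): 70, 2.4 μs; sum = 72.4 μs.
End-to-end = 91.3 μs.

91.3 μs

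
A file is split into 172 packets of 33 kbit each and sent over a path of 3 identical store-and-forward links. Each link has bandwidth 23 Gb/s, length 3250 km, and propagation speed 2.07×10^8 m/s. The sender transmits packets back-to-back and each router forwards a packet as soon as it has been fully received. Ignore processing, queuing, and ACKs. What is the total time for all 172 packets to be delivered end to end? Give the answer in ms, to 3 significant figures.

47.4 ms

Per-hop transmission t_tx = L/R = 33000/23000000000 = 0.00143478 ms.
Per-hop propagation t_prop = 3250000/2.07e+08 = 15.7005 ms.
Pipeline fill: first packet needs 3·t_tx to clear all hops; remaining 171 packets each add one t_tx.
Total = (3+172-1)·t_tx + 3·t_prop = 174·0.00143478 + 3·15.7005 = 47.4 ms.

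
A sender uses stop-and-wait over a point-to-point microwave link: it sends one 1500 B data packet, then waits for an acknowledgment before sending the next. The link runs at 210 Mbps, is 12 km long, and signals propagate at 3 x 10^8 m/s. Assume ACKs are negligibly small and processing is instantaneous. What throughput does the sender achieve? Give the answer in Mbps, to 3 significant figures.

87.5 Mbps

t_tx = L/R = 12000/210000000 = 5.71429e-05 s.
t_prop = 12000/300000000 = 4e-05 s; RTT = 8e-05 s.
Cycle = t_tx + RTT = 0.000137143 s.
Throughput = L / cycle = 12000 / 0.000137143 = 87.5 Mbps.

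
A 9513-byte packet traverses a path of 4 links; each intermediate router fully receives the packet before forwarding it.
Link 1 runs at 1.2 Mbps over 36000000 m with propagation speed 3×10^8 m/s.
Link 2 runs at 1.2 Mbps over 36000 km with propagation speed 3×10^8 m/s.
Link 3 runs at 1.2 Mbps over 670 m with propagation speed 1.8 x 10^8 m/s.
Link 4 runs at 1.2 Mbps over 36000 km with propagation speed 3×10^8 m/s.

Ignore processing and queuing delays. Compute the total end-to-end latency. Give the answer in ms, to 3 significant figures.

614 ms

L = 9513 × 8 = 76104 bits.
Transmission delay per hop = L/R = 76104/1200000 = 63.42 ms; 4 hops → 253.68 ms.
Propagation delays (d/s per hop): 120, 120, 0.00372222, 120 ms; sum = 360.004 ms.
End-to-end = 614 ms.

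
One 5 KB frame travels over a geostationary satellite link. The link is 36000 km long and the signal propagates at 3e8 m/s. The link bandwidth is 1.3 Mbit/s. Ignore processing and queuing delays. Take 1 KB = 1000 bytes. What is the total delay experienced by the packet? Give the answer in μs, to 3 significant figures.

151000 μs

L = 40000 bits.
Transmission delay = L/R = 40000 / 1300000 = 30769.2 μs.
Propagation delay = d/s = 36000000 m / 300000000 m/s = 120000 μs.
Total = 151000 μs.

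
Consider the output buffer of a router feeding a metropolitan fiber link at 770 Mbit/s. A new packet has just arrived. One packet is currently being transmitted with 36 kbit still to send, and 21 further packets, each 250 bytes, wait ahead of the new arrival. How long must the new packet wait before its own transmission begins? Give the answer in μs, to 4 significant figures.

101.3 μs

Each queued packet: L/R = 2000/770000000 = 2.5974 μs.
21 queued → 54.5455 μs.
Plus remaining 36000 bits of current packet: 46.7532 μs.
Queuing delay = 101.3 μs.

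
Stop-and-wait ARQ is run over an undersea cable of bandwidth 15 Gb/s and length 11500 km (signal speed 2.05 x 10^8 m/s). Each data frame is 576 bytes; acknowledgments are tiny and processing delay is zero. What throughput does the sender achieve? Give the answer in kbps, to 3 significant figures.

41.1 kbps

t_tx = L/R = 4608/15000000000 = 3.072e-07 s.
t_prop = 11500000/2.05e+08 = 0.0560976 s; RTT = 0.112195 s.
Cycle = t_tx + RTT = 0.112195 s.
Throughput = L / cycle = 4608 / 0.112195 = 41.1 kbps.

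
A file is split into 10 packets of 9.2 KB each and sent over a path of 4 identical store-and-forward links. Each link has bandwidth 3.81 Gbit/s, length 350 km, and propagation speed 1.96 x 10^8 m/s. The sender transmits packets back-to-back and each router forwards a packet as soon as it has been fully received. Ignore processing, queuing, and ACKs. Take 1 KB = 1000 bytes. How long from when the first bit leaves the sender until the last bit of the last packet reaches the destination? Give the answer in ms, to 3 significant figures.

Per-hop transmission t_tx = L/R = 73600/3810000000 = 0.0193176 ms.
Per-hop propagation t_prop = 350000/196000000 = 1.78571 ms.
Pipeline fill: first packet needs 4·t_tx to clear all hops; remaining 9 packets each add one t_tx.
Total = (4+10-1)·t_tx + 4·t_prop = 13·0.0193176 + 4·1.78571 = 7.39 ms.

7.39 ms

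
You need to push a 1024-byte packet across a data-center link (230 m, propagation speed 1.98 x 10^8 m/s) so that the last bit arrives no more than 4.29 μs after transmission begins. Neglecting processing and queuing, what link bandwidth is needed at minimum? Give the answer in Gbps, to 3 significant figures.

2.62 Gbps

L = 8192 bits.
Propagation delay = 230 / 198000000 = 1.16162 μs.
Transmission budget = 4.29 − 1.16162 = 3.12838 μs.
R ≥ L / t_tx = 8192 bits / 3.12838e-06 s = 2.62 Gbps.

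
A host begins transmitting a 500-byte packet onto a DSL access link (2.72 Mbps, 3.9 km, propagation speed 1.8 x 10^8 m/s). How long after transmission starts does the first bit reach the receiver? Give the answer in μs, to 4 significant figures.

21.67 μs

First bit experiences only propagation delay: d/s = 3900/180000000 = 21.67 μs.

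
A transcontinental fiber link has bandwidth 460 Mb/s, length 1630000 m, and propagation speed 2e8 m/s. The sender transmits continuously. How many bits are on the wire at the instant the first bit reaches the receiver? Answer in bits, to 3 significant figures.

Propagation delay = 1630000 / 200000000 = 0.00815 s.
BDP = R × t_prop = 460000000 × 0.00815 = 3749000 bits.

3750000 bits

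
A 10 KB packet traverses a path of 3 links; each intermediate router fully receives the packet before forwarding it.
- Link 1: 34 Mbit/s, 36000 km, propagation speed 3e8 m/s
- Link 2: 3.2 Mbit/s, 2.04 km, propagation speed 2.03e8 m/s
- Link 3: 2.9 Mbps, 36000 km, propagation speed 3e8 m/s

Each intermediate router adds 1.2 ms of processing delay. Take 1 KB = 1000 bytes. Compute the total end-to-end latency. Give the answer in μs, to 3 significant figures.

297000 μs

L = 80000 bits.
Transmission delays (L/R per hop): 2352.94, 25000, 27586.2 μs; sum = 54939.1 μs.
Propagation delays (d/s per hop): 120000, 10.0493, 120000 μs; sum = 240010 μs.
Processing at 2 router(s): 2 × 1.2 ms = 2400 μs.
End-to-end = 297000 μs.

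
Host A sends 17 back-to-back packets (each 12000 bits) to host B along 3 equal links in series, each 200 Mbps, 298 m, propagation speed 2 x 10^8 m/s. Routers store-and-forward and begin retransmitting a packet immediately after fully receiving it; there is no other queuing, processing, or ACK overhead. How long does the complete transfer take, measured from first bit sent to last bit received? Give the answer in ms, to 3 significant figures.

Per-hop transmission t_tx = L/R = 12000/200000000 = 0.06 ms.
Per-hop propagation t_prop = 298/200000000 = 0.00149 ms.
Pipeline fill: first packet needs 3·t_tx to clear all hops; remaining 16 packets each add one t_tx.
Total = (3+17-1)·t_tx + 3·t_prop = 19·0.06 + 3·0.00149 = 1.14 ms.

1.14 ms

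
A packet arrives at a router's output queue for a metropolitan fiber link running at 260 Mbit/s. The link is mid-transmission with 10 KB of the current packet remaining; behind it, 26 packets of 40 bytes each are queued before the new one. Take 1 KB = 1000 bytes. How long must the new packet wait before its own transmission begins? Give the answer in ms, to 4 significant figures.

Each queued packet: L/R = 320/260000000 = 0.00123077 ms.
26 queued → 0.032 ms.
Plus remaining 80000 bits of current packet: 0.307692 ms.
Queuing delay = 0.3397 ms.

0.3397 ms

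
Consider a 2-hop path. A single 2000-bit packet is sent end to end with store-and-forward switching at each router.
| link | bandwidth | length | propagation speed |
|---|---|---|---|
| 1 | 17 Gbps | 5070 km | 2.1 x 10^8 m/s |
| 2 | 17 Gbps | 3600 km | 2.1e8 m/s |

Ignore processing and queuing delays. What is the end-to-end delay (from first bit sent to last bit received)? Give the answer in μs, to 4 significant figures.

41290 μs

Transmission delay per hop = L/R = 2000/17000000000 = 0.117647 μs; 2 hops → 0.235294 μs.
Propagation delays (d/s per hop): 24142.9, 17142.9 μs; sum = 41285.7 μs.
End-to-end = 41290 μs.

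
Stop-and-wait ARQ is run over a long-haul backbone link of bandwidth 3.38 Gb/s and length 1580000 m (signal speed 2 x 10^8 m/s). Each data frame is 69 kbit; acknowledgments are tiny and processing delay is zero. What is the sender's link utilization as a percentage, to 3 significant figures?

t_tx = L/R = 69000/3380000000 = 2.04142e-05 s.
t_prop = 1580000/200000000 = 0.0079 s; RTT = 0.0158 s.
Cycle = t_tx + RTT = 0.0158204 s.
Utilization = t_tx / cycle = 2.04142e-05/0.0158204 = 0.129 %.

0.129 %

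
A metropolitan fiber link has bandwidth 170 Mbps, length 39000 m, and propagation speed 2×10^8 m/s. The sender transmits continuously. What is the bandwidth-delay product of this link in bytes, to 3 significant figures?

Propagation delay = 39000 / 200000000 = 0.000195 s.
BDP = R × t_prop = 170000000 × 0.000195 = 33150 bits.
In bytes: 33150/8 = 4140 bytes.

4140 bytes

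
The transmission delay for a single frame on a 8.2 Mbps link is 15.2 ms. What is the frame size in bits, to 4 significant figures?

124600 bits

L = R × t_tx = 8.2e+06 b/s × 0.0152 s = 124640 bits.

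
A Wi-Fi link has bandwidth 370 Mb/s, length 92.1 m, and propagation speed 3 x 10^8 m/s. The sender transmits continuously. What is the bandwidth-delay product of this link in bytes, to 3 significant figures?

14.2 bytes

Propagation delay = 92.1 / 300000000 = 3.07e-07 s.
BDP = R × t_prop = 370000000 × 3.07e-07 = 113.59 bits.
In bytes: 113.59/8 = 14.2 bytes.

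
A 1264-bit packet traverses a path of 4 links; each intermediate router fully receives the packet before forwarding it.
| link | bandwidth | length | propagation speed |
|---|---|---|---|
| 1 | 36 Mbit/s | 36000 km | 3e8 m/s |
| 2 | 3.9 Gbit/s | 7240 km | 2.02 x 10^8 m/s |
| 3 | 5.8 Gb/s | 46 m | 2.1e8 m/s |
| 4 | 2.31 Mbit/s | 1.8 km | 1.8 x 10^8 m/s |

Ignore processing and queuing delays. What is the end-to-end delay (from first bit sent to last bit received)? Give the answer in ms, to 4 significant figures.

Transmission delays (L/R per hop): 0.0351111, 0.000324103, 0.000217931, 0.547186 ms; sum = 0.582839 ms.
Propagation delays (d/s per hop): 120, 35.8416, 0.000219048, 0.01 ms; sum = 155.852 ms.
End-to-end = 156.4 ms.

156.4 ms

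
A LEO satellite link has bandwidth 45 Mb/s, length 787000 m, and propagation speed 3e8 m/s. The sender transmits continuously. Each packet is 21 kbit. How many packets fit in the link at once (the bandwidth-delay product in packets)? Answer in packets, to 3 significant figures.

Propagation delay = 787000 / 300000000 = 0.00262333 s.
BDP = R × t_prop = 45000000 × 0.00262333 = 118050 bits.
In packets of 21000 bits: 5.62 packets.

5.62 packets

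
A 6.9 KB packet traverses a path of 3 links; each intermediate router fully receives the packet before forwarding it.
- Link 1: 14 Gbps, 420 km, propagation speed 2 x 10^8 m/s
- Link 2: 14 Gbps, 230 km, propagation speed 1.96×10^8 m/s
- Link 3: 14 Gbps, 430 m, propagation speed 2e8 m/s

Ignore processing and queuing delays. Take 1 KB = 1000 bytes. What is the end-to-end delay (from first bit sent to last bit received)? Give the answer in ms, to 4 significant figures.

3.287 ms

L = 55200 bits.
Transmission delay per hop = L/R = 55200/14000000000 = 0.00394286 ms; 3 hops → 0.0118286 ms.
Propagation delays (d/s per hop): 2.1, 1.17347, 0.00215 ms; sum = 3.27562 ms.
End-to-end = 3.287 ms.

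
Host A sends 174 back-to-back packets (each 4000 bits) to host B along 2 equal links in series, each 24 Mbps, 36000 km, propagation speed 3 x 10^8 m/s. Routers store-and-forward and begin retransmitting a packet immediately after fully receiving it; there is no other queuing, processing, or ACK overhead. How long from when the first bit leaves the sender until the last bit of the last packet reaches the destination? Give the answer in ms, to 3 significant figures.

269 ms

Per-hop transmission t_tx = L/R = 4000/24000000 = 0.166667 ms.
Per-hop propagation t_prop = 36000000/300000000 = 120 ms.
Pipeline fill: first packet needs 2·t_tx to clear all hops; remaining 173 packets each add one t_tx.
Total = (2+174-1)·t_tx + 2·t_prop = 175·0.166667 + 2·120 = 269 ms.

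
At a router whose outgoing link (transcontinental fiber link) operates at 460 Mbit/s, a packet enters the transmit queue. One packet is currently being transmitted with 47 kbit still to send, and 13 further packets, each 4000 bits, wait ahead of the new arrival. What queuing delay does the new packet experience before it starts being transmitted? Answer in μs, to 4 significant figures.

215.2 μs

Each queued packet: L/R = 4000/460000000 = 8.69565 μs.
13 queued → 113.043 μs.
Plus remaining 47000 bits of current packet: 102.174 μs.
Queuing delay = 215.2 μs.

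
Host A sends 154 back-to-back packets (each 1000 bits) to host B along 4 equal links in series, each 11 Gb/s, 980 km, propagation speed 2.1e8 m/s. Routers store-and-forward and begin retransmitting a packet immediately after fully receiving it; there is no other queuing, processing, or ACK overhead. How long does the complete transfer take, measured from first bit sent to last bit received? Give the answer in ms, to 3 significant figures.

Per-hop transmission t_tx = L/R = 1000/11000000000 = 9.09091e-05 ms.
Per-hop propagation t_prop = 980000/210000000 = 4.66667 ms.
Pipeline fill: first packet needs 4·t_tx to clear all hops; remaining 153 packets each add one t_tx.
Total = (4+154-1)·t_tx + 4·t_prop = 157·9.09091e-05 + 4·4.66667 = 18.7 ms.

18.7 ms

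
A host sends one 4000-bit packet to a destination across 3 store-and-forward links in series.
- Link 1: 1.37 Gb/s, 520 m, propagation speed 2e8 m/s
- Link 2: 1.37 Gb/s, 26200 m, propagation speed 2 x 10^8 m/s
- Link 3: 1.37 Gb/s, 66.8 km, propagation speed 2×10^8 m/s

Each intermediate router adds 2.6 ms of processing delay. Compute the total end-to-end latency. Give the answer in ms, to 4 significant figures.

Transmission delay per hop = L/R = 4000/1370000000 = 0.00291971 ms; 3 hops → 0.00875912 ms.
Propagation delays (d/s per hop): 0.0026, 0.131, 0.334 ms; sum = 0.4676 ms.
Processing at 2 router(s): 2 × 2.6 ms = 5.2 ms.
End-to-end = 5.676 ms.

5.676 ms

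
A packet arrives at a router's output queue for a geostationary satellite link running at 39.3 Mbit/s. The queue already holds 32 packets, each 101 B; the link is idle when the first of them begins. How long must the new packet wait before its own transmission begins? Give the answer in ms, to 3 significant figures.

0.658 ms

Each queued packet: L/R = 808/39300000 = 0.0205598 ms.
32 queued → 0.657913 ms.
Queuing delay = 0.658 ms.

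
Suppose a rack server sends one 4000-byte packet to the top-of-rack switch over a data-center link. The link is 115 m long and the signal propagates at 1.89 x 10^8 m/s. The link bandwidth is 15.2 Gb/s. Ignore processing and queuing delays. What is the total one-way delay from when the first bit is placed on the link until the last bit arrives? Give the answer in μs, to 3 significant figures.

L = 4000 × 8 = 32000 bits.
Transmission delay = L/R = 32000 / 15200000000 = 2.10526 μs.
Propagation delay = d/s = 115 m / 189000000 m/s = 0.608466 μs.
Total = 2.71 μs.

2.71 μs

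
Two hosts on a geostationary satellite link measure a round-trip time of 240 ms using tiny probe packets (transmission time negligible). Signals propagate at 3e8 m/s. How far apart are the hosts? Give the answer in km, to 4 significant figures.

36000 km

One-way propagation = RTT/2 = 120 ms.
d = s × t = 300000000 × 0.12 = 36000 km.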